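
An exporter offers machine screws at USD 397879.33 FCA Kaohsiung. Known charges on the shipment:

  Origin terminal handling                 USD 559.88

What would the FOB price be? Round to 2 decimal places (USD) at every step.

From FCA to FOB, the seller additionally bears: origin terminal.
FOB price = 397879.33 + 559.88 = 398439.21

FOB price: USD 398439.21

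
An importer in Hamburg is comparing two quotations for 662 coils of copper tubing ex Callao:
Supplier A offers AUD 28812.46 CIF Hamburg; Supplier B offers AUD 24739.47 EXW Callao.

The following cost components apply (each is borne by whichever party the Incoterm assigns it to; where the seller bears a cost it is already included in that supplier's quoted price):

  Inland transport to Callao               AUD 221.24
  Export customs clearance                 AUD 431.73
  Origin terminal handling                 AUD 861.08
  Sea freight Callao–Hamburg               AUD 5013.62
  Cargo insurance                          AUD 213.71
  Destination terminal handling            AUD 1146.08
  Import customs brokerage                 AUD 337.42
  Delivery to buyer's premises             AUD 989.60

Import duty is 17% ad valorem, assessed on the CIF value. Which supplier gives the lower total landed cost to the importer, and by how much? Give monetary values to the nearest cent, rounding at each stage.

Supplier A is cheaper by AUD 3122.01

Supplier A (CIF):
The CIF price already equals the CIF value: 28812.46
Import duty = 28812.46 × 17% = 4898.12
Buyer bears (A): 1146.08 + 337.42 + 989.60 = 2473.10
Landed cost (A) = invoice 28812.46 + 2473.10 + duty 4898.12 = 36183.68
Supplier B (EXW):
CIF value = EXW price + inland to port + export clearance + origin terminal + freight + insurance = 24739.47 + 221.24 + 431.73 + 861.08 + 5013.62 + 213.71 = 31480.85
Import duty = 31480.85 × 17% = 5351.74
Buyer bears (B): 221.24 + 431.73 + 861.08 + 5013.62 + 213.71 + 1146.08 + 337.42 + 989.60 = 9214.48
Landed cost (B) = invoice 24739.47 + 9214.48 + duty 5351.74 = 39305.69
Difference = |36183.68 − 39305.69| = 3122.01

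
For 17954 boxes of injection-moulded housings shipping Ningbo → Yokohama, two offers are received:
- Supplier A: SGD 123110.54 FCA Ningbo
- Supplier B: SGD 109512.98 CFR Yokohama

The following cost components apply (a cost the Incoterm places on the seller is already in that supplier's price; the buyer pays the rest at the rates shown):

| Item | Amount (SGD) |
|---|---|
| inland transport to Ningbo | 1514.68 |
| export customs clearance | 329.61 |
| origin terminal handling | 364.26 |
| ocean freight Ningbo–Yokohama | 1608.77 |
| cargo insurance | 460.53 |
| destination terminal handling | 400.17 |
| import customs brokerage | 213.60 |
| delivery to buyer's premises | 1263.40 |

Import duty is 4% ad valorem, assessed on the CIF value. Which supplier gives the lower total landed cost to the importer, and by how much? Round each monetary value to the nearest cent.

Supplier B is cheaper by SGD 16193.41

Supplier A (FCA):
CIF value = FCA price + origin terminal + freight + insurance = 123110.54 + 364.26 + 1608.77 + 460.53 = 125544.10
Import duty = 125544.10 × 4% = 5021.76
Buyer bears (A): 364.26 + 1608.77 + 460.53 + 400.17 + 213.60 + 1263.40 = 4310.73
Landed cost (A) = invoice 123110.54 + 4310.73 + duty 5021.76 = 132443.03
Supplier B (CFR):
CIF value = CFR price + insurance = 109512.98 + 460.53 = 109973.51
Import duty = 109973.51 × 4% = 4398.94
Buyer bears (B): 460.53 + 400.17 + 213.60 + 1263.40 = 2337.70
Landed cost (B) = invoice 109512.98 + 2337.70 + duty 4398.94 = 116249.62
Difference = |132443.03 − 116249.62| = 16193.41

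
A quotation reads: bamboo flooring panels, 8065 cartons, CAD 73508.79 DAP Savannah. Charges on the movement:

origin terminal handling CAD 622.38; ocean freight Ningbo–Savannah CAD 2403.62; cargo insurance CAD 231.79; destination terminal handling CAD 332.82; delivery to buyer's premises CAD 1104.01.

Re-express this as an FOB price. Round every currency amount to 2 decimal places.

Not relevant to the conversion: origin terminal — on the seller under both DAP and FOB; already in the DAP price and stays in the FOB price.
From DAP to FOB, the seller no longer bears: freight, insurance, destination terminal, delivery.
FOB price = 73508.79 − 2403.62 − 231.79 − 332.82 − 1104.01 = 69436.55

FOB price: CAD 69436.55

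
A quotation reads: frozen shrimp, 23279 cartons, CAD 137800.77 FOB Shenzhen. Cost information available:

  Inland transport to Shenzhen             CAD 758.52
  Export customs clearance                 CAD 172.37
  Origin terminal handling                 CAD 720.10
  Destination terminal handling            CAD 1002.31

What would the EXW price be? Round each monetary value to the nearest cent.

Not relevant to the conversion: destination terminal — on the buyer under both terms; not part of either seller's price.
From FOB to EXW, the seller no longer bears: inland to port, export clearance, origin terminal.
EXW price = 137800.77 − 758.52 − 172.37 − 720.10 = 136149.78

EXW price: CAD 136149.78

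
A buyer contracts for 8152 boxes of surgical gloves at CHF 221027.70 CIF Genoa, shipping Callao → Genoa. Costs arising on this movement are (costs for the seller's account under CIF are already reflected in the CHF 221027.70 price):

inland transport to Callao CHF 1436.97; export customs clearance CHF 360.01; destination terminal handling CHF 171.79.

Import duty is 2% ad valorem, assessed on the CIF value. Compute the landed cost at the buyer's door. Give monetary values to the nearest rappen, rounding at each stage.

Total landed cost: CHF 225620.04

CIF: the seller pays costs through ocean freight and marine insurance to the destination port.
Already in the invoice (seller's account under CIF): inland to port, export clearance — exclude.
The CIF price already equals the CIF value: 221027.70
Import duty = 221027.70 × 2% = 4420.55
Buyer bears: destination terminal 171.79 + duty 4420.55 = 4592.34
Landed cost = invoice 221027.70 + 4592.34 = 225620.04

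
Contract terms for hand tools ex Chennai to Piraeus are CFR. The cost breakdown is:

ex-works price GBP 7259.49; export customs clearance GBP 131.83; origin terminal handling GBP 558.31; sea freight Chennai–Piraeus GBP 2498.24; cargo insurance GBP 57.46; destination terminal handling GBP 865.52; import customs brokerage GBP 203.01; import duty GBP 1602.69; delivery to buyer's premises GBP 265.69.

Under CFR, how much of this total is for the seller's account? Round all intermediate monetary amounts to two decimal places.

CFR: the seller pays costs through ocean freight to the destination port, but not insurance.
Seller's account: goods 7259.49 + export clearance 131.83 + origin terminal 558.31 + freight 2498.24 = 10447.87
Buyer's account: insurance 57.46 + destination terminal 865.52 + brokerage 203.01 + duty 1602.69 + delivery 265.69 = 2994.37

Seller's account: GBP 10447.87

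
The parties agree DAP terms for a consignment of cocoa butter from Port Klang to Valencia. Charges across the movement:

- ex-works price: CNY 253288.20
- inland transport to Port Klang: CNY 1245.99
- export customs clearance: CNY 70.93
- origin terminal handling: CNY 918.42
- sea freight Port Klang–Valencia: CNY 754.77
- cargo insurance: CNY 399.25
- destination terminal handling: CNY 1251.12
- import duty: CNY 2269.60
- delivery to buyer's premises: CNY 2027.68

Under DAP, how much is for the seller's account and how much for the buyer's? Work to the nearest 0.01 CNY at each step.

DAP: the seller bears all costs to the named destination except import duty and clearance.
Seller's account: goods 253288.20 + inland to port 1245.99 + export clearance 70.93 + origin terminal 918.42 + freight 754.77 + insurance 399.25 + destination terminal 1251.12 + delivery 2027.68 = 259956.36
Buyer's account: duty 2269.60 = 2269.60

Seller: CNY 259956.36; buyer: CNY 2269.60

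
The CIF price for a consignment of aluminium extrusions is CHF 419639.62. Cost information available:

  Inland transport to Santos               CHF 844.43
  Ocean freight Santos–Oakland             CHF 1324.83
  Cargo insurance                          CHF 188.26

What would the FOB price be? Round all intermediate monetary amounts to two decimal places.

Not relevant to the conversion: inland to port — on the seller under both CIF and FOB; already in the CIF price and stays in the FOB price.
From CIF to FOB, the seller no longer bears: freight, insurance.
FOB price = 419639.62 − 1324.83 − 188.26 = 418126.53

FOB price: CHF 418126.53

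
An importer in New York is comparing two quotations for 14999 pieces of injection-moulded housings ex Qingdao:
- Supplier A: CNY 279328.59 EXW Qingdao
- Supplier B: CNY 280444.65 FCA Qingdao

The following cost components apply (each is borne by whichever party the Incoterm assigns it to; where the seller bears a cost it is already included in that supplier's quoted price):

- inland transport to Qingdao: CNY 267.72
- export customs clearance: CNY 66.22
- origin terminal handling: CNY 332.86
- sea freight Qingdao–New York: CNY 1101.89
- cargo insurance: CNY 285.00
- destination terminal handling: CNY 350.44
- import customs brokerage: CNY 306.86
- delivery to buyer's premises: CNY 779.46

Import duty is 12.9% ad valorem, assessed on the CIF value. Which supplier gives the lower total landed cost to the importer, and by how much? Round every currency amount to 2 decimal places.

Supplier A (EXW):
CIF value = EXW price + inland to port + export clearance + origin terminal + freight + insurance = 279328.59 + 267.72 + 66.22 + 332.86 + 1101.89 + 285.00 = 281382.28
Import duty = 281382.28 × 12.9% = 36298.31
Buyer bears (A): 267.72 + 66.22 + 332.86 + 1101.89 + 285.00 + 350.44 + 306.86 + 779.46 = 3490.45
Landed cost (A) = invoice 279328.59 + 3490.45 + duty 36298.31 = 319117.35
Supplier B (FCA):
CIF value = FCA price + origin terminal + freight + insurance = 280444.65 + 332.86 + 1101.89 + 285.00 = 282164.40
Import duty = 282164.40 × 12.9% = 36399.21
Buyer bears (B): 332.86 + 1101.89 + 285.00 + 350.44 + 306.86 + 779.46 = 3156.51
Landed cost (B) = invoice 280444.65 + 3156.51 + duty 36399.21 = 320000.37
Difference = |319117.35 − 320000.37| = 883.02

Supplier A is cheaper by CNY 883.02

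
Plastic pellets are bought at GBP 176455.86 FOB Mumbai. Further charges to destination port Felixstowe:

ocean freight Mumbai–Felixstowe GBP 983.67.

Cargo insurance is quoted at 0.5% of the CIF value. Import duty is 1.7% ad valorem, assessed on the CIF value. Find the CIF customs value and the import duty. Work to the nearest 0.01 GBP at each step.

Let C be the CIF value. C = FOB price + freight + 0.5% × C
C − 0.5% × C = 176455.86 + 983.67
0.995 × C = 177439.53
C = 177439.53 / 0.995 = 178331.19
Insurance premium = 0.5% × 178331.19 = 891.66
Import duty = 178331.19 × 1.7% = 3031.63

CIF value: GBP 178331.19; import duty: GBP 3031.63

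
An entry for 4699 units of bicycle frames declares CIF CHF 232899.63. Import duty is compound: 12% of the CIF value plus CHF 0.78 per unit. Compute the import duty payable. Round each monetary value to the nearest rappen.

Import duty: CHF 31613.18

Ad valorem component: 232899.63 × 12% = 27947.96
Specific component: 4699 × 0.78 = 3665.22
Import duty = 27947.96 + 3665.22 = 31613.18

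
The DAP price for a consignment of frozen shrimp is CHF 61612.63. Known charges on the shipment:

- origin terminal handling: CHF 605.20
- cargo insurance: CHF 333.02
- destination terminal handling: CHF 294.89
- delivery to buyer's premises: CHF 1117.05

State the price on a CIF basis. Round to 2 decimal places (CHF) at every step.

CIF price: CHF 60200.69

Not relevant to the conversion: insurance, origin terminal — on the seller under both DAP and CIF; already in the DAP price and stays in the CIF price.
From DAP to CIF, the seller no longer bears: destination terminal, delivery.
CIF price = 61612.63 − 294.89 − 1117.05 = 60200.69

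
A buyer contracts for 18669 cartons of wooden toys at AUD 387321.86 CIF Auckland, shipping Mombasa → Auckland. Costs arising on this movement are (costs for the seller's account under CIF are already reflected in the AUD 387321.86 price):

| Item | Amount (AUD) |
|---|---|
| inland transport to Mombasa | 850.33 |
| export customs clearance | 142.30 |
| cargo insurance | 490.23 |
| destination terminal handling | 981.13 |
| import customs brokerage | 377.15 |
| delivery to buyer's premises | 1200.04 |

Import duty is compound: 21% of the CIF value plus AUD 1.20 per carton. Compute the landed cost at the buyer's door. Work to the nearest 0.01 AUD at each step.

Total landed cost: AUD 493620.57

CIF: the seller pays costs through ocean freight and marine insurance to the destination port.
Already in the invoice (seller's account under CIF): inland to port, export clearance, insurance — exclude.
The CIF price already equals the CIF value: 387321.86
Ad valorem component: 387321.86 × 21% = 81337.59
Specific component: 18669 × 1.20 = 22402.80
Import duty = 81337.59 + 22402.80 = 103740.39
Buyer bears: destination terminal 981.13 + brokerage 377.15 + delivery 1200.04 + duty 103740.39 = 106298.71
Landed cost = invoice 387321.86 + 106298.71 = 493620.57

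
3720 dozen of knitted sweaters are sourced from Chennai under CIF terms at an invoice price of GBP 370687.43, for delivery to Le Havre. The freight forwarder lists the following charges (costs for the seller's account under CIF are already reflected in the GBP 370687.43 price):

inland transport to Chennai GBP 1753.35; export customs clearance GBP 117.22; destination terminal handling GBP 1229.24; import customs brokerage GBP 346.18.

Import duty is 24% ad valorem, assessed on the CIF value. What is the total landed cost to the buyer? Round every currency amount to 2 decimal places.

CIF: the seller pays costs through ocean freight and marine insurance to the destination port.
Already in the invoice (seller's account under CIF): inland to port, export clearance — exclude.
The CIF price already equals the CIF value: 370687.43
Import duty = 370687.43 × 24% = 88964.98
Buyer bears: destination terminal 1229.24 + brokerage 346.18 + duty 88964.98 = 90540.40
Landed cost = invoice 370687.43 + 90540.40 = 461227.83

Total landed cost: GBP 461227.83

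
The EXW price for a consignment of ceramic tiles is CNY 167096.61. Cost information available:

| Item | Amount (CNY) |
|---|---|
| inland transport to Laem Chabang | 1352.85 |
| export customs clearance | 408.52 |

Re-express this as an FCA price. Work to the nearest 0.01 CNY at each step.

FCA price: CNY 168857.98

From EXW to FCA, the seller additionally bears: inland to port, export clearance.
FCA price = 167096.61 + 1352.85 + 408.52 = 168857.98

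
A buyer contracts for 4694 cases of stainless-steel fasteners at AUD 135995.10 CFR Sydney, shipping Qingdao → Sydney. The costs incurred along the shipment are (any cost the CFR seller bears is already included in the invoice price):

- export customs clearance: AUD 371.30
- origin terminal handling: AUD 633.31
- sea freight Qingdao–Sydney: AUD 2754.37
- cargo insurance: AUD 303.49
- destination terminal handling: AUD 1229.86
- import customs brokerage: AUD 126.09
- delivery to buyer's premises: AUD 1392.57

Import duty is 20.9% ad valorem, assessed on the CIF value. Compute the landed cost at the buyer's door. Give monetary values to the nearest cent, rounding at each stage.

CFR: the seller pays costs through ocean freight to the destination port, but not insurance.
Already in the invoice (seller's account under CFR): export clearance, origin terminal, freight — exclude.
CIF value = CFR price + insurance = 135995.10 + 303.49 = 136298.59
Import duty = 136298.59 × 20.9% = 28486.41
Buyer bears: insurance 303.49 + destination terminal 1229.86 + brokerage 126.09 + delivery 1392.57 + duty 28486.41 = 31538.42
Landed cost = invoice 135995.10 + 31538.42 = 167533.52

Total landed cost: AUD 167533.52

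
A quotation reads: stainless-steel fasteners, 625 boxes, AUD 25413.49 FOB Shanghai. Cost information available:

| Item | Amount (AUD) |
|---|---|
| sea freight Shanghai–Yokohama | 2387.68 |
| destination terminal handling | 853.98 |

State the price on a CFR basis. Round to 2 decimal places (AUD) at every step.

Not relevant to the conversion: destination terminal — on the buyer under both terms; not part of either seller's price.
From FOB to CFR, the seller additionally bears: freight.
CFR price = 25413.49 + 2387.68 = 27801.17

CFR price: AUD 27801.17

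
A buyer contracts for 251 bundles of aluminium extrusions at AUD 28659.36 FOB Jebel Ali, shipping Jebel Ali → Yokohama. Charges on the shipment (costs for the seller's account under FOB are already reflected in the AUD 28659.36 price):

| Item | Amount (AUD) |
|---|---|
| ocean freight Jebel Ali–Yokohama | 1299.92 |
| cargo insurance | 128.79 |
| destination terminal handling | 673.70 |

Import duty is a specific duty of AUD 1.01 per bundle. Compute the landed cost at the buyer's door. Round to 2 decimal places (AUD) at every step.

Total landed cost: AUD 31015.28

FOB: the seller bears costs until goods are on board at the origin port; the buyer bears freight, insurance and all costs thereafter.
CIF value = FOB price + freight + insurance = 28659.36 + 1299.92 + 128.79 = 30088.07
Import duty = 251 × 1.01 = 253.51
Buyer bears: freight 1299.92 + insurance 128.79 + destination terminal 673.70 + duty 253.51 = 2355.92
Landed cost = invoice 28659.36 + 2355.92 = 31015.28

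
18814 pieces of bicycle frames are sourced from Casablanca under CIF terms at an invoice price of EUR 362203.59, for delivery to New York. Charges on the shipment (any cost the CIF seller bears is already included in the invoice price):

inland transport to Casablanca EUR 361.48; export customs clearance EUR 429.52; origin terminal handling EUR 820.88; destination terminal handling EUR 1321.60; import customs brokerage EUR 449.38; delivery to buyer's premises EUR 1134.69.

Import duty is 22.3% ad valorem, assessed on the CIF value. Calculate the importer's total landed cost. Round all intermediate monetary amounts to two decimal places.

Total landed cost: EUR 445880.66

CIF: the seller pays costs through ocean freight and marine insurance to the destination port.
Already in the invoice (seller's account under CIF): inland to port, export clearance, origin terminal — exclude.
The CIF price already equals the CIF value: 362203.59
Import duty = 362203.59 × 22.3% = 80771.40
Buyer bears: destination terminal 1321.60 + brokerage 449.38 + delivery 1134.69 + duty 80771.40 = 83677.07
Landed cost = invoice 362203.59 + 83677.07 = 445880.66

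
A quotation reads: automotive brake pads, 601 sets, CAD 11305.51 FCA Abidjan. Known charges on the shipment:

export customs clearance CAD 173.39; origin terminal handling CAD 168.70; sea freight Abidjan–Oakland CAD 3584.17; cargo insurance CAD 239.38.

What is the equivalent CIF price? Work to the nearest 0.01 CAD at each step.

Not relevant to the conversion: export clearance — on the seller under both FCA and CIF; already in the FCA price and stays in the CIF price.
From FCA to CIF, the seller additionally bears: origin terminal, freight, insurance.
CIF price = 11305.51 + 168.70 + 3584.17 + 239.38 = 15297.76

CIF price: CAD 15297.76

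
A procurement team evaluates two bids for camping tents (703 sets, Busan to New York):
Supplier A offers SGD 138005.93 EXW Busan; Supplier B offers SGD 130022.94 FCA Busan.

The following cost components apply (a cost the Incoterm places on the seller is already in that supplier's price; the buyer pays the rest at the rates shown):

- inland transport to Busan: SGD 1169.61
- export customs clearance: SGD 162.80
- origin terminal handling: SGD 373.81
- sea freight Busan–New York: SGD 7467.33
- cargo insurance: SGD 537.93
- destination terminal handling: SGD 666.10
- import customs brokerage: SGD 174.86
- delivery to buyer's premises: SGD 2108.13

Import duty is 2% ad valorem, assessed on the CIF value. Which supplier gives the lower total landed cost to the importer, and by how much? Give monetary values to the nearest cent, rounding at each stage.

Supplier A (EXW):
CIF value = EXW price + inland to port + export clearance + origin terminal + freight + insurance = 138005.93 + 1169.61 + 162.80 + 373.81 + 7467.33 + 537.93 = 147717.41
Import duty = 147717.41 × 2% = 2954.35
Buyer bears (A): 1169.61 + 162.80 + 373.81 + 7467.33 + 537.93 + 666.10 + 174.86 + 2108.13 = 12660.57
Landed cost (A) = invoice 138005.93 + 12660.57 + duty 2954.35 = 153620.85
Supplier B (FCA):
CIF value = FCA price + origin terminal + freight + insurance = 130022.94 + 373.81 + 7467.33 + 537.93 = 138402.01
Import duty = 138402.01 × 2% = 2768.04
Buyer bears (B): 373.81 + 7467.33 + 537.93 + 666.10 + 174.86 + 2108.13 = 11328.16
Landed cost (B) = invoice 130022.94 + 11328.16 + duty 2768.04 = 144119.14
Difference = |153620.85 − 144119.14| = 9501.71

Supplier B is cheaper by SGD 9501.71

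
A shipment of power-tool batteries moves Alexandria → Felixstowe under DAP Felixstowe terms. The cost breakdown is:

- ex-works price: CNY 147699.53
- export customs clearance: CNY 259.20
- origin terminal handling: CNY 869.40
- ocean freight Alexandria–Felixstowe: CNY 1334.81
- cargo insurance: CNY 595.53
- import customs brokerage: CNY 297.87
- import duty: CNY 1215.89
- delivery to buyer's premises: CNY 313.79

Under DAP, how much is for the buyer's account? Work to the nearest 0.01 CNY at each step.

Buyer's account: CNY 1513.76

DAP: the seller bears all costs to the named destination except import duty and clearance.
Seller's account: goods 147699.53 + export clearance 259.20 + origin terminal 869.40 + freight 1334.81 + insurance 595.53 + delivery 313.79 = 151072.26
Buyer's account: brokerage 297.87 + duty 1215.89 = 1513.76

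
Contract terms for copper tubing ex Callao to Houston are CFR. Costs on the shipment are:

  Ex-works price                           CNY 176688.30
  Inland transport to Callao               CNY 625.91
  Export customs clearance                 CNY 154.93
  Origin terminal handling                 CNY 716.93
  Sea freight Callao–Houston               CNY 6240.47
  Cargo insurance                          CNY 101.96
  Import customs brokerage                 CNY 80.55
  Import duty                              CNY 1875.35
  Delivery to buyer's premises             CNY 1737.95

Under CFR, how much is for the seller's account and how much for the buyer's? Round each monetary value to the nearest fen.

CFR: the seller pays costs through ocean freight to the destination port, but not insurance.
Seller's account: goods 176688.30 + inland to port 625.91 + export clearance 154.93 + origin terminal 716.93 + freight 6240.47 = 184426.54
Buyer's account: insurance 101.96 + brokerage 80.55 + duty 1875.35 + delivery 1737.95 = 3795.81

Seller: CNY 184426.54; buyer: CNY 3795.81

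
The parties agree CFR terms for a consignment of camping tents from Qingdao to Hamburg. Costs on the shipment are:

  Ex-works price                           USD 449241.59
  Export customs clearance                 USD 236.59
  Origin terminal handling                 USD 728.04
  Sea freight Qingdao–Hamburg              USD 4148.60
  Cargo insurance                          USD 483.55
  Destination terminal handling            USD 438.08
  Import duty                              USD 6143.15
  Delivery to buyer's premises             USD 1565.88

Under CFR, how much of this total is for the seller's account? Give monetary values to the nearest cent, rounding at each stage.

Seller's account: USD 454354.82

CFR: the seller pays costs through ocean freight to the destination port, but not insurance.
Seller's account: goods 449241.59 + export clearance 236.59 + origin terminal 728.04 + freight 4148.60 = 454354.82
Buyer's account: insurance 483.55 + destination terminal 438.08 + duty 6143.15 + delivery 1565.88 = 8630.66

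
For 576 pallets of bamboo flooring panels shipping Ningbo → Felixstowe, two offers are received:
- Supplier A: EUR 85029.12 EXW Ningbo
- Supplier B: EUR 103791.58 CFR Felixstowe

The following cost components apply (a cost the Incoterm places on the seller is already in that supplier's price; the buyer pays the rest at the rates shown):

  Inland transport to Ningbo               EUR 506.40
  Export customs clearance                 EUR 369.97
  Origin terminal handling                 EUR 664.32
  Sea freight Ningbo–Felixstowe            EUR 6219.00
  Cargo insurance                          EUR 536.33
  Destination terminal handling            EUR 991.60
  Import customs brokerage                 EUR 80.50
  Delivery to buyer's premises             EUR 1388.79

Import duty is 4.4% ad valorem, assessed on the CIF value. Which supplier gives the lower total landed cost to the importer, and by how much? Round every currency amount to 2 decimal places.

Supplier A (EXW):
CIF value = EXW price + inland to port + export clearance + origin terminal + freight + insurance = 85029.12 + 506.40 + 369.97 + 664.32 + 6219.00 + 536.33 = 93325.14
Import duty = 93325.14 × 4.4% = 4106.31
Buyer bears (A): 506.40 + 369.97 + 664.32 + 6219.00 + 536.33 + 991.60 + 80.50 + 1388.79 = 10756.91
Landed cost (A) = invoice 85029.12 + 10756.91 + duty 4106.31 = 99892.34
Supplier B (CFR):
CIF value = CFR price + insurance = 103791.58 + 536.33 = 104327.91
Import duty = 104327.91 × 4.4% = 4590.43
Buyer bears (B): 536.33 + 991.60 + 80.50 + 1388.79 = 2997.22
Landed cost (B) = invoice 103791.58 + 2997.22 + duty 4590.43 = 111379.23
Difference = |99892.34 − 111379.23| = 11486.89

Supplier A is cheaper by EUR 11486.89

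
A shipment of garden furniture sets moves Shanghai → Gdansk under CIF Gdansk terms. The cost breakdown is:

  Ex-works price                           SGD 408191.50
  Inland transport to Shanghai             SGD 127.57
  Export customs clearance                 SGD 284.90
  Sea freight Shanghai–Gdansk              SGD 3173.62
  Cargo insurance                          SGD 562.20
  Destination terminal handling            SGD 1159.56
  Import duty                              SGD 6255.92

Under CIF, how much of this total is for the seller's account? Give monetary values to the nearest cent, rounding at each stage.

Seller's account: SGD 412339.79

CIF: the seller pays costs through ocean freight and marine insurance to the destination port.
Seller's account: goods 408191.50 + inland to port 127.57 + export clearance 284.90 + freight 3173.62 + insurance 562.20 = 412339.79
Buyer's account: destination terminal 1159.56 + duty 6255.92 = 7415.48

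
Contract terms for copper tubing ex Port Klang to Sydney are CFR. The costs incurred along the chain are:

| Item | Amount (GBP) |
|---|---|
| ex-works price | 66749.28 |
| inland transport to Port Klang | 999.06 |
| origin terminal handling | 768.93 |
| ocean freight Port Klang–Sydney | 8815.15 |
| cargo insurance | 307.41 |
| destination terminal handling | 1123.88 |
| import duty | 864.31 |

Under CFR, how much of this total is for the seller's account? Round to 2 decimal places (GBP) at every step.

CFR: the seller pays costs through ocean freight to the destination port, but not insurance.
Seller's account: goods 66749.28 + inland to port 999.06 + origin terminal 768.93 + freight 8815.15 = 77332.42
Buyer's account: insurance 307.41 + destination terminal 1123.88 + duty 864.31 = 2295.60

Seller's account: GBP 77332.42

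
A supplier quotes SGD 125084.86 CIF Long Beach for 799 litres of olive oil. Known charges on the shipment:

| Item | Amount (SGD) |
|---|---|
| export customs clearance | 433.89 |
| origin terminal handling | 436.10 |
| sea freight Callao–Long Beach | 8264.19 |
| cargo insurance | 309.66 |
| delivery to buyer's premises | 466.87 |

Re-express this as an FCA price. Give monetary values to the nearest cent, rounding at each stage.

Not relevant to the conversion: export clearance — on the seller under both CIF and FCA; already in the CIF price and stays in the FCA price. delivery — on the buyer under both terms; not part of either seller's price.
From CIF to FCA, the seller no longer bears: origin terminal, freight, insurance.
FCA price = 125084.86 − 436.10 − 8264.19 − 309.66 = 116074.91

FCA price: SGD 116074.91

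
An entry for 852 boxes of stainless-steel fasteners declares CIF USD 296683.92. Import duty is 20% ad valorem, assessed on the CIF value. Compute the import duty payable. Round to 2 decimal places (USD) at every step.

Import duty: USD 59336.78

Import duty = 296683.92 × 20% = 59336.78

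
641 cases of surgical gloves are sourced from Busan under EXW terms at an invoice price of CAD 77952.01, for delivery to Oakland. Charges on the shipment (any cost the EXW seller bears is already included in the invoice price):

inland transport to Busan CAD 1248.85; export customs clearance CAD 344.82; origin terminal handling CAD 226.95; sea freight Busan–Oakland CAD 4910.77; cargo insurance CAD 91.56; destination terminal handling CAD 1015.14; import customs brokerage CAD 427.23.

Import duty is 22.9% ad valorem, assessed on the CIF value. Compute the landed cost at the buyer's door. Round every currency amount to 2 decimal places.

Total landed cost: CAD 105630.80

EXW: the seller makes goods available at their premises; the buyer bears all onward costs.
CIF value = EXW price + inland to port + export clearance + origin terminal + freight + insurance = 77952.01 + 1248.85 + 344.82 + 226.95 + 4910.77 + 91.56 = 84774.96
Import duty = 84774.96 × 22.9% = 19413.47
Buyer bears: inland to port 1248.85 + export clearance 344.82 + origin terminal 226.95 + freight 4910.77 + insurance 91.56 + destination terminal 1015.14 + brokerage 427.23 + duty 19413.47 = 27678.79
Landed cost = invoice 77952.01 + 27678.79 = 105630.80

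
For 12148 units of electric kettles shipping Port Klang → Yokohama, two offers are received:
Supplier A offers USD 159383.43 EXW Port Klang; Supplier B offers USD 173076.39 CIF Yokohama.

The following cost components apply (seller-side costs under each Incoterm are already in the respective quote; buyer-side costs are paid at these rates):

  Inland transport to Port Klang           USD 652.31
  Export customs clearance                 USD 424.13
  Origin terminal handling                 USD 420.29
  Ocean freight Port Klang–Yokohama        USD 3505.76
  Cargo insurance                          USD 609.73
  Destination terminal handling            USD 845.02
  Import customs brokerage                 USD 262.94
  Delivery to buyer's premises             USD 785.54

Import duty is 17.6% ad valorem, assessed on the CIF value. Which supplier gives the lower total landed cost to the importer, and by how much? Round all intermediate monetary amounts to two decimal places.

Supplier A (EXW):
CIF value = EXW price + inland to port + export clearance + origin terminal + freight + insurance = 159383.43 + 652.31 + 424.13 + 420.29 + 3505.76 + 609.73 = 164995.65
Import duty = 164995.65 × 17.6% = 29039.23
Buyer bears (A): 652.31 + 424.13 + 420.29 + 3505.76 + 609.73 + 845.02 + 262.94 + 785.54 = 7505.72
Landed cost (A) = invoice 159383.43 + 7505.72 + duty 29039.23 = 195928.38
Supplier B (CIF):
The CIF price already equals the CIF value: 173076.39
Import duty = 173076.39 × 17.6% = 30461.44
Buyer bears (B): 845.02 + 262.94 + 785.54 = 1893.50
Landed cost (B) = invoice 173076.39 + 1893.50 + duty 30461.44 = 205431.33
Difference = |195928.38 − 205431.33| = 9502.95

Supplier A is cheaper by USD 9502.95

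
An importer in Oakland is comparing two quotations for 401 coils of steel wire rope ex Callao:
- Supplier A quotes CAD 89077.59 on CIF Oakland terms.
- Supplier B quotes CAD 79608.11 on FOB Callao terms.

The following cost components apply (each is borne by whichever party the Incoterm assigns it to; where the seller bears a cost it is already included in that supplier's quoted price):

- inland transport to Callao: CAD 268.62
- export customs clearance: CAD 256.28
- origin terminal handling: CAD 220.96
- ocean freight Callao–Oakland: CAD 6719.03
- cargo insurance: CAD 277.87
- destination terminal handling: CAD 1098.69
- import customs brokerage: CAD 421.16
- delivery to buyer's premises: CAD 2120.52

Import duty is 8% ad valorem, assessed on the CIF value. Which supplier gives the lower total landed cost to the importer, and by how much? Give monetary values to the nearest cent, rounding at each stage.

Supplier A (CIF):
The CIF price already equals the CIF value: 89077.59
Import duty = 89077.59 × 8% = 7126.21
Buyer bears (A): 1098.69 + 421.16 + 2120.52 = 3640.37
Landed cost (A) = invoice 89077.59 + 3640.37 + duty 7126.21 = 99844.17
Supplier B (FOB):
CIF value = FOB price + freight + insurance = 79608.11 + 6719.03 + 277.87 = 86605.01
Import duty = 86605.01 × 8% = 6928.40
Buyer bears (B): 6719.03 + 277.87 + 1098.69 + 421.16 + 2120.52 = 10637.27
Landed cost (B) = invoice 79608.11 + 10637.27 + duty 6928.40 = 97173.78
Difference = |99844.17 − 97173.78| = 2670.39

Supplier B is cheaper by CAD 2670.39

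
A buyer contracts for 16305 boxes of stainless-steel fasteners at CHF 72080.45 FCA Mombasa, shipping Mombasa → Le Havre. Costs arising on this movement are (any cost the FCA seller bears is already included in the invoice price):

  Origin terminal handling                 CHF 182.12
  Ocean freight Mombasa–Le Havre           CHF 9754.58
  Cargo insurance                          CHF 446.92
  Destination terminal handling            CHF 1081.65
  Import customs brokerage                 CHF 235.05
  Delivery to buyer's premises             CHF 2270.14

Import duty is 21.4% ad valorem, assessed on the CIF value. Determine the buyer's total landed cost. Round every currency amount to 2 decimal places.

Total landed cost: CHF 103698.22

FCA: the seller delivers export-cleared goods to the carrier; the buyer bears costs from that point.
CIF value = FCA price + origin terminal + freight + insurance = 72080.45 + 182.12 + 9754.58 + 446.92 = 82464.07
Import duty = 82464.07 × 21.4% = 17647.31
Buyer bears: origin terminal 182.12 + freight 9754.58 + insurance 446.92 + destination terminal 1081.65 + brokerage 235.05 + delivery 2270.14 + duty 17647.31 = 31617.77
Landed cost = invoice 72080.45 + 31617.77 = 103698.22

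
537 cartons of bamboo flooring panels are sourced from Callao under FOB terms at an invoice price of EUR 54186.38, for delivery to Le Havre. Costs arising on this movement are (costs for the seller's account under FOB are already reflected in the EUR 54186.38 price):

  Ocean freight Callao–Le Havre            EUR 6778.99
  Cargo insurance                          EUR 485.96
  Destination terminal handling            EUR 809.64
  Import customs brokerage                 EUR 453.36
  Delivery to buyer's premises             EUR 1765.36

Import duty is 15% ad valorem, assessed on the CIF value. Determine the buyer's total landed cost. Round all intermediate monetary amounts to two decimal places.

Total landed cost: EUR 73697.39

FOB: the seller bears costs until goods are on board at the origin port; the buyer bears freight, insurance and all costs thereafter.
CIF value = FOB price + freight + insurance = 54186.38 + 6778.99 + 485.96 = 61451.33
Import duty = 61451.33 × 15% = 9217.70
Buyer bears: freight 6778.99 + insurance 485.96 + destination terminal 809.64 + brokerage 453.36 + delivery 1765.36 + duty 9217.70 = 19511.01
Landed cost = invoice 54186.38 + 19511.01 = 73697.39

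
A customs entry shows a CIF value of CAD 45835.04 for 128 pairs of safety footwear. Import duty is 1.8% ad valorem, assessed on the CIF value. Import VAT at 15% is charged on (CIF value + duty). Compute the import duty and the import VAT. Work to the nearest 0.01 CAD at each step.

Import duty: CAD 825.03; import VAT: CAD 6999.01

Import duty = 45835.04 × 1.8% = 825.03
VAT base = CIF + duty = 45835.04 + 825.03 = 46660.07
Import VAT = 46660.07 × 15% = 6999.01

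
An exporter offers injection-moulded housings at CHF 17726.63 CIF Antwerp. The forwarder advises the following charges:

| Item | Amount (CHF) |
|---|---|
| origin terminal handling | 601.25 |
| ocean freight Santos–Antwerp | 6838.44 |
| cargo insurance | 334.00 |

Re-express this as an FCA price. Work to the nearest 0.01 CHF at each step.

FCA price: CHF 9952.94

From CIF to FCA, the seller no longer bears: origin terminal, freight, insurance.
FCA price = 17726.63 − 601.25 − 6838.44 − 334.00 = 9952.94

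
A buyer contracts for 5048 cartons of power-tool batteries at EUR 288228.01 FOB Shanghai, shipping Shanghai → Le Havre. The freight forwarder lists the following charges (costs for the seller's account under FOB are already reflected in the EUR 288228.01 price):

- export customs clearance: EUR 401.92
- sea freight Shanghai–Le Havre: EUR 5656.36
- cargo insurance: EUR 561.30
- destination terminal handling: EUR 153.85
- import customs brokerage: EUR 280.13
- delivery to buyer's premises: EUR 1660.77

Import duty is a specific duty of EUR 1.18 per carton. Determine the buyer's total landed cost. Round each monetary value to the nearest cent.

FOB: the seller bears costs until goods are on board at the origin port; the buyer bears freight, insurance and all costs thereafter.
Already in the invoice (seller's account under FOB): export clearance — exclude.
CIF value = FOB price + freight + insurance = 288228.01 + 5656.36 + 561.30 = 294445.67
Import duty = 5048 × 1.18 = 5956.64
Buyer bears: freight 5656.36 + insurance 561.30 + destination terminal 153.85 + brokerage 280.13 + delivery 1660.77 + duty 5956.64 = 14269.05
Landed cost = invoice 288228.01 + 14269.05 = 302497.06

Total landed cost: EUR 302497.06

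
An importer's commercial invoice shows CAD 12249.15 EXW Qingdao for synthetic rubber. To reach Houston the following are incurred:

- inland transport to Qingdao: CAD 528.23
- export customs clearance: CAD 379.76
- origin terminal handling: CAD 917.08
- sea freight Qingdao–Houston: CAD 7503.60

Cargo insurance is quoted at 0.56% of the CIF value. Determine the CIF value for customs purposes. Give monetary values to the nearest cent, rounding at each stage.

CIF value: CAD 21699.34

Let C be the CIF value. C = EXW price + pre-shipment costs + freight + 0.56% × C
C − 0.56% × C = 12249.15 + 528.23 + 379.76 + 917.08 + 7503.60
0.9944 × C = 21577.82
C = 21577.82 / 0.9944 = 21699.34
Insurance premium = 0.56% × 21699.34 = 121.52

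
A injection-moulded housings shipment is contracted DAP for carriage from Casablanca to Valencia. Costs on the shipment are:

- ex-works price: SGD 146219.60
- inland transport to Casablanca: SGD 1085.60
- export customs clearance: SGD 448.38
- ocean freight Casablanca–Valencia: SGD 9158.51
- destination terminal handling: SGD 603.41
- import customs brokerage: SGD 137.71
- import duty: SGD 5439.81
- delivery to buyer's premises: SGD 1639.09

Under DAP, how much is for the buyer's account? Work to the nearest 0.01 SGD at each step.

Buyer's account: SGD 5577.52

DAP: the seller bears all costs to the named destination except import duty and clearance.
Seller's account: goods 146219.60 + inland to port 1085.60 + export clearance 448.38 + freight 9158.51 + destination terminal 603.41 + delivery 1639.09 = 159154.59
Buyer's account: brokerage 137.71 + duty 5439.81 = 5577.52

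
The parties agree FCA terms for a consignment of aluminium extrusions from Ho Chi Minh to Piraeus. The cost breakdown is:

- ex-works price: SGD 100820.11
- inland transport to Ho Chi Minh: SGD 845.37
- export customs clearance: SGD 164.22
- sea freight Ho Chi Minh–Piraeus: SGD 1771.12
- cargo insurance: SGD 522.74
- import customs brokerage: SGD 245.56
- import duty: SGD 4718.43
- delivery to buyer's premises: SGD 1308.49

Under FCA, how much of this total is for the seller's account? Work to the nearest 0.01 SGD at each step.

FCA: the seller delivers export-cleared goods to the carrier; the buyer bears costs from that point.
Seller's account: goods 100820.11 + inland to port 845.37 + export clearance 164.22 = 101829.70
Buyer's account: freight 1771.12 + insurance 522.74 + brokerage 245.56 + duty 4718.43 + delivery 1308.49 = 8566.34

Seller's account: SGD 101829.70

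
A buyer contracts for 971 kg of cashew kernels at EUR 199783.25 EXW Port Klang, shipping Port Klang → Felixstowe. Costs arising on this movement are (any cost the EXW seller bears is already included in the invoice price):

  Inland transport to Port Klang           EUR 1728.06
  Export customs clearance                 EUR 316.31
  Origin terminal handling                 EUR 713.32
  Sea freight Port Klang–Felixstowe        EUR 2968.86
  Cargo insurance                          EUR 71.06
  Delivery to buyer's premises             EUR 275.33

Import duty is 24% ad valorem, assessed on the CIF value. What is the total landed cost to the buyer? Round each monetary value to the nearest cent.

Total landed cost: EUR 255195.60

EXW: the seller makes goods available at their premises; the buyer bears all onward costs.
CIF value = EXW price + inland to port + export clearance + origin terminal + freight + insurance = 199783.25 + 1728.06 + 316.31 + 713.32 + 2968.86 + 71.06 = 205580.86
Import duty = 205580.86 × 24% = 49339.41
Buyer bears: inland to port 1728.06 + export clearance 316.31 + origin terminal 713.32 + freight 2968.86 + insurance 71.06 + delivery 275.33 + duty 49339.41 = 55412.35
Landed cost = invoice 199783.25 + 55412.35 = 255195.60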